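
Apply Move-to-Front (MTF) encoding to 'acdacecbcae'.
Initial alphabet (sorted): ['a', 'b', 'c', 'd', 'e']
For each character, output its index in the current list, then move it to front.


MTF encoding:
'a': index 0 in ['a', 'b', 'c', 'd', 'e'] -> ['a', 'b', 'c', 'd', 'e']
'c': index 2 in ['a', 'b', 'c', 'd', 'e'] -> ['c', 'a', 'b', 'd', 'e']
'd': index 3 in ['c', 'a', 'b', 'd', 'e'] -> ['d', 'c', 'a', 'b', 'e']
'a': index 2 in ['d', 'c', 'a', 'b', 'e'] -> ['a', 'd', 'c', 'b', 'e']
'c': index 2 in ['a', 'd', 'c', 'b', 'e'] -> ['c', 'a', 'd', 'b', 'e']
'e': index 4 in ['c', 'a', 'd', 'b', 'e'] -> ['e', 'c', 'a', 'd', 'b']
'c': index 1 in ['e', 'c', 'a', 'd', 'b'] -> ['c', 'e', 'a', 'd', 'b']
'b': index 4 in ['c', 'e', 'a', 'd', 'b'] -> ['b', 'c', 'e', 'a', 'd']
'c': index 1 in ['b', 'c', 'e', 'a', 'd'] -> ['c', 'b', 'e', 'a', 'd']
'a': index 3 in ['c', 'b', 'e', 'a', 'd'] -> ['a', 'c', 'b', 'e', 'd']
'e': index 3 in ['a', 'c', 'b', 'e', 'd'] -> ['e', 'a', 'c', 'b', 'd']


Output: [0, 2, 3, 2, 2, 4, 1, 4, 1, 3, 3]


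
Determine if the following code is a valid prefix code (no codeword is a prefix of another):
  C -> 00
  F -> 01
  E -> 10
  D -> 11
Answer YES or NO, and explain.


Checking each pair (does one codeword prefix another?):
  C='00' vs F='01': no prefix
  C='00' vs E='10': no prefix
  C='00' vs D='11': no prefix
  F='01' vs C='00': no prefix
  F='01' vs E='10': no prefix
  F='01' vs D='11': no prefix
  E='10' vs C='00': no prefix
  E='10' vs F='01': no prefix
  E='10' vs D='11': no prefix
  D='11' vs C='00': no prefix
  D='11' vs F='01': no prefix
  D='11' vs E='10': no prefix
No violation found over all pairs.

YES -- this is a valid prefix code. No codeword is a prefix of any other codeword.


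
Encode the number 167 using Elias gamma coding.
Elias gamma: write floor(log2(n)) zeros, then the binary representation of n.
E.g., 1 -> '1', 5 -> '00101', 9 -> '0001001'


num_bits = floor(log2(167)) + 1 = 8
leading_zeros = num_bits - 1 = 7
binary(167) = 10100111

Elias gamma(167) = '0000000' + '10100111' = 000000010100111 (15 bits)


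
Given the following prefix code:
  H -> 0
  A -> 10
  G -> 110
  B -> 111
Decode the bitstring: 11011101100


Decoding step by step:
Bits 110 -> G
Bits 111 -> B
Bits 0 -> H
Bits 110 -> G
Bits 0 -> H


Decoded message: GBHGH


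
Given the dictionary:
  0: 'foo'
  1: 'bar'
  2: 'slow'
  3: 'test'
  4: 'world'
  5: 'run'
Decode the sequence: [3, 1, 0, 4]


Look up each index in the dictionary:
  3 -> 'test'
  1 -> 'bar'
  0 -> 'foo'
  4 -> 'world'

Decoded: "test bar foo world"


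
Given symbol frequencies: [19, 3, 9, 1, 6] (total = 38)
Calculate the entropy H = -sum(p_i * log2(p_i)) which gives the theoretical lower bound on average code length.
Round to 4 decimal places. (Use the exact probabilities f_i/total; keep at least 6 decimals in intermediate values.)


Per-symbol terms -p_i * log2(p_i) with p_i = f_i/38:
  p = 19/38 = 0.500000: log2(p) = -1.000000, -p*log2(p) = 0.500000
  p = 3/38 = 0.078947: log2(p) = -3.662965, -p*log2(p) = 0.289181
  p = 9/38 = 0.236842: log2(p) = -2.078003, -p*log2(p) = 0.492158
  p = 1/38 = 0.026316: log2(p) = -5.247928, -p*log2(p) = 0.138103
  p = 6/38 = 0.157895: log2(p) = -2.662965, -p*log2(p) = 0.420468
H = 0.500000 + 0.289181 + 0.492158 + 0.138103 + 0.420468 = 1.839910

H = 1.8399 bits/symbol


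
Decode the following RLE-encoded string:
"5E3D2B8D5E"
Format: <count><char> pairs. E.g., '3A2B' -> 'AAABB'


Expanding each <count><char> pair:
  5E -> 'EEEEE'
  3D -> 'DDD'
  2B -> 'BB'
  8D -> 'DDDDDDDD'
  5E -> 'EEEEE'

Decoded = EEEEEDDDBBDDDDDDDDEEEEE


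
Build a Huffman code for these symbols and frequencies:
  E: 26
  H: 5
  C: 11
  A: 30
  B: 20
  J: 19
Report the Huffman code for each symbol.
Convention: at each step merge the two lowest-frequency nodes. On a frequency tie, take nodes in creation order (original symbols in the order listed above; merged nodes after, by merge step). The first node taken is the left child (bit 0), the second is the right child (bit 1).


Huffman tree construction:
Step 1: Merge H(5) + C(11) = 16
Step 2: Merge (H+C)(16) + J(19) = 35
Step 3: Merge B(20) + E(26) = 46
Step 4: Merge A(30) + ((H+C)+J)(35) = 65
Step 5: Merge (B+E)(46) + (A+((H+C)+J))(65) = 111
Read each symbol's code off the tree from the root (left child = 0, right child = 1).

Codes:
  E: 01 (length 2)
  H: 1100 (length 4)
  C: 1101 (length 4)
  A: 10 (length 2)
  B: 00 (length 2)
  J: 111 (length 3)
Average code length: 273/111 = 2.4595 bits/symbol


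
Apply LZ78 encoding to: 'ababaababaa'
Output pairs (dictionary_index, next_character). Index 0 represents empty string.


LZ78 encoding steps:
Dictionary: {0: ''}
Step 1: w='' (idx 0), next='a' -> output (0, 'a'), add 'a' as idx 1
Step 2: w='' (idx 0), next='b' -> output (0, 'b'), add 'b' as idx 2
Step 3: w='a' (idx 1), next='b' -> output (1, 'b'), add 'ab' as idx 3
Step 4: w='a' (idx 1), next='a' -> output (1, 'a'), add 'aa' as idx 4
Step 5: w='b' (idx 2), next='a' -> output (2, 'a'), add 'ba' as idx 5
Step 6: w='ba' (idx 5), next='a' -> output (5, 'a'), add 'baa' as idx 6


Encoded: [(0, 'a'), (0, 'b'), (1, 'b'), (1, 'a'), (2, 'a'), (5, 'a')]


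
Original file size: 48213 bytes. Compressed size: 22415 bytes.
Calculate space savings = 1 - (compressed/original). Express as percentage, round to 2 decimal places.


ratio = compressed/original = 22415/48213 = 0.464916
savings = 1 - ratio = 1 - 0.464916 = 0.535084
as a percentage: 0.535084 * 100 = 53.51%

Space savings = 1 - 22415/48213 = 53.51%


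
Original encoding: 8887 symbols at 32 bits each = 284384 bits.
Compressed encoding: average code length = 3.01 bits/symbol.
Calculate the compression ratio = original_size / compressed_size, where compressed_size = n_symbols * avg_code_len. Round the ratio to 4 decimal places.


original_size = n_symbols * orig_bits = 8887 * 32 = 284384 bits
compressed_size = n_symbols * avg_code_len = 8887 * 3.01 = 26749.87 bits
ratio = original_size / compressed_size = 284384 / 26749.87 = 10.6312

Compression ratio = 10.6312


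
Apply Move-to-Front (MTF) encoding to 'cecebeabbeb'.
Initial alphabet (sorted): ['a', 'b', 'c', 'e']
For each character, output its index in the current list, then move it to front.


MTF encoding:
'c': index 2 in ['a', 'b', 'c', 'e'] -> ['c', 'a', 'b', 'e']
'e': index 3 in ['c', 'a', 'b', 'e'] -> ['e', 'c', 'a', 'b']
'c': index 1 in ['e', 'c', 'a', 'b'] -> ['c', 'e', 'a', 'b']
'e': index 1 in ['c', 'e', 'a', 'b'] -> ['e', 'c', 'a', 'b']
'b': index 3 in ['e', 'c', 'a', 'b'] -> ['b', 'e', 'c', 'a']
'e': index 1 in ['b', 'e', 'c', 'a'] -> ['e', 'b', 'c', 'a']
'a': index 3 in ['e', 'b', 'c', 'a'] -> ['a', 'e', 'b', 'c']
'b': index 2 in ['a', 'e', 'b', 'c'] -> ['b', 'a', 'e', 'c']
'b': index 0 in ['b', 'a', 'e', 'c'] -> ['b', 'a', 'e', 'c']
'e': index 2 in ['b', 'a', 'e', 'c'] -> ['e', 'b', 'a', 'c']
'b': index 1 in ['e', 'b', 'a', 'c'] -> ['b', 'e', 'a', 'c']


Output: [2, 3, 1, 1, 3, 1, 3, 2, 0, 2, 1]


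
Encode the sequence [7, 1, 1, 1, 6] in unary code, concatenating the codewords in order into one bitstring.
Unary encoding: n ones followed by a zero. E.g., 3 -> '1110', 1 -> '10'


Encode each number as n ones followed by a terminating 0:
  7 -> 11111110 (8 bits)
  1 -> 10 (2 bits)
  1 -> 10 (2 bits)
  1 -> 10 (2 bits)
  6 -> 1111110 (7 bits)
Total length = 8 + 2 + 2 + 2 + 7 = 21 bits.

Unary([7, 1, 1, 1, 6]) = 111111101010101111110 (21 bits)


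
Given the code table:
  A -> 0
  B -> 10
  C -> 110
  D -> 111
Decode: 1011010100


Decoding:
10 -> B
110 -> C
10 -> B
10 -> B
0 -> A


Result: BCBBA


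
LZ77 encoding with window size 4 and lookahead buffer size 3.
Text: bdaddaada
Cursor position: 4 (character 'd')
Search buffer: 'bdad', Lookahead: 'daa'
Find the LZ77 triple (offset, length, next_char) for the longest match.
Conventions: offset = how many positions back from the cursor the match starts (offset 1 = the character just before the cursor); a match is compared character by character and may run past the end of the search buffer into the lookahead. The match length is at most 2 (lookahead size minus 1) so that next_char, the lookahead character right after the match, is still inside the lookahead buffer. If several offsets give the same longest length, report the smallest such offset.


Try each offset into the search buffer:
  offset=1 (pos 3, char 'd'): match length 1
  offset=2 (pos 2, char 'a'): match length 0
  offset=3 (pos 1, char 'd'): match length 2
  offset=4 (pos 0, char 'b'): match length 0
Longest match has length 2 at offset 3.
next_char = character at position 4 + 2 = 6 -> 'a'

Best match: offset=3, length=2 (matching 'da' starting at position 1)
LZ77 triple: (3, 2, 'a')


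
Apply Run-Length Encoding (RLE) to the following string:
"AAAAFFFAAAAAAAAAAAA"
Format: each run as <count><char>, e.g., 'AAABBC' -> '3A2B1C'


Scanning runs left to right:
  i=0: run of 'A' x 4 -> '4A'
  i=4: run of 'F' x 3 -> '3F'
  i=7: run of 'A' x 12 -> '12A'

RLE = 4A3F12A


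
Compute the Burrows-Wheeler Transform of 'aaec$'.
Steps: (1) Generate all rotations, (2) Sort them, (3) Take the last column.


Rotations (sorted):
  0: $aaec -> last char: c
  1: aaec$ -> last char: $
  2: aec$a -> last char: a
  3: c$aae -> last char: e
  4: ec$aa -> last char: a


BWT = c$aea


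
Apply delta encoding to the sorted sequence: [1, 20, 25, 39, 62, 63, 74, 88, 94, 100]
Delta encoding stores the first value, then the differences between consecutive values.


First value: 1
Deltas:
  20 - 1 = 19
  25 - 20 = 5
  39 - 25 = 14
  62 - 39 = 23
  63 - 62 = 1
  74 - 63 = 11
  88 - 74 = 14
  94 - 88 = 6
  100 - 94 = 6


Delta encoded: [1, 19, 5, 14, 23, 1, 11, 14, 6, 6]


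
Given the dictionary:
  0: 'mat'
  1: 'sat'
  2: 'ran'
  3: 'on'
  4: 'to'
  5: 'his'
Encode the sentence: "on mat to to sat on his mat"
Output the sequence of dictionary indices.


Look up each word in the dictionary:
  'on' -> 3
  'mat' -> 0
  'to' -> 4
  'to' -> 4
  'sat' -> 1
  'on' -> 3
  'his' -> 5
  'mat' -> 0

Encoded: [3, 0, 4, 4, 1, 3, 5, 0]


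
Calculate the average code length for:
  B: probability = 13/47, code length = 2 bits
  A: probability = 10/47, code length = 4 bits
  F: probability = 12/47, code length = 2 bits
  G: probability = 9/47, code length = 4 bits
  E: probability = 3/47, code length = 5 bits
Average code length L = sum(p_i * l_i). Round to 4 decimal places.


Weighted contributions p_i * l_i:
  B: (13/47) * 2 = 26/47
  A: (10/47) * 4 = 40/47
  F: (12/47) * 2 = 24/47
  G: (9/47) * 4 = 36/47
  E: (3/47) * 5 = 15/47
Sum = (26 + 40 + 24 + 36 + 15)/47 = 141/47

L = 141/47 = 3.0000 bits/symbol


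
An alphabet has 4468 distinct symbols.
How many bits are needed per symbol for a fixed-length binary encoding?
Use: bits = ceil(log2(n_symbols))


log2(4468) = 12.1254
Bracket: 2^12 = 4096 < 4468 <= 2^13 = 8192
So ceil(log2(4468)) = 13

bits = ceil(log2(4468)) = ceil(12.1254) = 13 bits


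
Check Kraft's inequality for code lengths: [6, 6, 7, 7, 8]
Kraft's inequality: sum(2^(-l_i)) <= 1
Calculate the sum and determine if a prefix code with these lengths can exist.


Sum = 2^(-6) + 2^(-6) + 2^(-7) + 2^(-7) + 2^(-8)
    = 0.015625 + 0.015625 + 0.0078125 + 0.0078125 + 0.00390625
    = 13/256 = 0.05078125
Since 0.05078125 <= 1, Kraft's inequality IS satisfied.
A prefix code with these lengths CAN exist.

Kraft sum = 0.05078125. Satisfied.


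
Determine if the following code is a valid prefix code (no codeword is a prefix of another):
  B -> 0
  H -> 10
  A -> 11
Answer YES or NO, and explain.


Checking each pair (does one codeword prefix another?):
  B='0' vs H='10': no prefix
  B='0' vs A='11': no prefix
  H='10' vs B='0': no prefix
  H='10' vs A='11': no prefix
  A='11' vs B='0': no prefix
  A='11' vs H='10': no prefix
No violation found over all pairs.

YES -- this is a valid prefix code. No codeword is a prefix of any other codeword.


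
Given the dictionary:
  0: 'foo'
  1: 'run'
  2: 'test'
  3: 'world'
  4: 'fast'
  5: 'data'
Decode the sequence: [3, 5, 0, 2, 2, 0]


Look up each index in the dictionary:
  3 -> 'world'
  5 -> 'data'
  0 -> 'foo'
  2 -> 'test'
  2 -> 'test'
  0 -> 'foo'

Decoded: "world data foo test test foo"


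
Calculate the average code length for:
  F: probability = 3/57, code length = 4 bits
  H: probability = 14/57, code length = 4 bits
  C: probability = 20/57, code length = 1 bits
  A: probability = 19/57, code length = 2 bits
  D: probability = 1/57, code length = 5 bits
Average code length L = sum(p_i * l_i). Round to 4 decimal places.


Weighted contributions p_i * l_i:
  F: (3/57) * 4 = 12/57
  H: (14/57) * 4 = 56/57
  C: (20/57) * 1 = 20/57
  A: (19/57) * 2 = 38/57
  D: (1/57) * 5 = 5/57
Sum = (12 + 56 + 20 + 38 + 5)/57 = 131/57

L = 131/57 = 2.2982 bits/symbol


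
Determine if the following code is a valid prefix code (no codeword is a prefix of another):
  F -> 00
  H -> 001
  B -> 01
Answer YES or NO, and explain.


Checking each pair (does one codeword prefix another?):
  F='00' vs H='001': prefix -- VIOLATION

NO -- this is NOT a valid prefix code. F (00) is a prefix of H (001).


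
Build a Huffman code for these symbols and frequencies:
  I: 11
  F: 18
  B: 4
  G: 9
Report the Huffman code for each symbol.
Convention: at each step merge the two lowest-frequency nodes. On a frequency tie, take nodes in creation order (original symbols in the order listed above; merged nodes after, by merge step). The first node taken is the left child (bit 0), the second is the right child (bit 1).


Huffman tree construction:
Step 1: Merge B(4) + G(9) = 13
Step 2: Merge I(11) + (B+G)(13) = 24
Step 3: Merge F(18) + (I+(B+G))(24) = 42
Read each symbol's code off the tree from the root (left child = 0, right child = 1).

Codes:
  I: 10 (length 2)
  F: 0 (length 1)
  B: 110 (length 3)
  G: 111 (length 3)
Average code length: 79/42 = 1.8810 bits/symbol


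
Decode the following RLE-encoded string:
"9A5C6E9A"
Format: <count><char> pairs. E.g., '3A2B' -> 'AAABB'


Expanding each <count><char> pair:
  9A -> 'AAAAAAAAA'
  5C -> 'CCCCC'
  6E -> 'EEEEEE'
  9A -> 'AAAAAAAAA'

Decoded = AAAAAAAAACCCCCEEEEEEAAAAAAAAA


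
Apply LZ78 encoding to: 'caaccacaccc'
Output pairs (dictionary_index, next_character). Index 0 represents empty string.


LZ78 encoding steps:
Dictionary: {0: ''}
Step 1: w='' (idx 0), next='c' -> output (0, 'c'), add 'c' as idx 1
Step 2: w='' (idx 0), next='a' -> output (0, 'a'), add 'a' as idx 2
Step 3: w='a' (idx 2), next='c' -> output (2, 'c'), add 'ac' as idx 3
Step 4: w='c' (idx 1), next='a' -> output (1, 'a'), add 'ca' as idx 4
Step 5: w='ca' (idx 4), next='c' -> output (4, 'c'), add 'cac' as idx 5
Step 6: w='c' (idx 1), next='c' -> output (1, 'c'), add 'cc' as idx 6


Encoded: [(0, 'c'), (0, 'a'), (2, 'c'), (1, 'a'), (4, 'c'), (1, 'c')]


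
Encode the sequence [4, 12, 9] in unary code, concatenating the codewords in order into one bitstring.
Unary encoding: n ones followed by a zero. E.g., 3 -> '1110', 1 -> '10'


Encode each number as n ones followed by a terminating 0:
  4 -> 11110 (5 bits)
  12 -> 1111111111110 (13 bits)
  9 -> 1111111110 (10 bits)
Total length = 5 + 13 + 10 = 28 bits.

Unary([4, 12, 9]) = 1111011111111111101111111110 (28 bits)


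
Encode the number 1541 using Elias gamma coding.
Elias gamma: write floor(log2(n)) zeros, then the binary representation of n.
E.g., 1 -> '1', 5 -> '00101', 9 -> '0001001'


num_bits = floor(log2(1541)) + 1 = 11
leading_zeros = num_bits - 1 = 10
binary(1541) = 11000000101

Elias gamma(1541) = '0000000000' + '11000000101' = 000000000011000000101 (21 bits)


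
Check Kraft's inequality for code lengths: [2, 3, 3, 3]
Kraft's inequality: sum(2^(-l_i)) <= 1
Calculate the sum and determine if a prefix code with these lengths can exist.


Sum = 2^(-2) + 2^(-3) + 2^(-3) + 2^(-3)
    = 0.25 + 0.125 + 0.125 + 0.125
    = 5/8 = 0.625
Since 0.625 <= 1, Kraft's inequality IS satisfied.
A prefix code with these lengths CAN exist.

Kraft sum = 0.625. Satisfied.


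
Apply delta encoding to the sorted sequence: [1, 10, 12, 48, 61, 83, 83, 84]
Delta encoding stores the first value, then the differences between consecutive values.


First value: 1
Deltas:
  10 - 1 = 9
  12 - 10 = 2
  48 - 12 = 36
  61 - 48 = 13
  83 - 61 = 22
  83 - 83 = 0
  84 - 83 = 1


Delta encoded: [1, 9, 2, 36, 13, 22, 0, 1]


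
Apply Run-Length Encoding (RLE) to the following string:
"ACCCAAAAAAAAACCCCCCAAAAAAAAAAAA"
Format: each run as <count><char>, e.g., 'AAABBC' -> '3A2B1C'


Scanning runs left to right:
  i=0: run of 'A' x 1 -> '1A'
  i=1: run of 'C' x 3 -> '3C'
  i=4: run of 'A' x 9 -> '9A'
  i=13: run of 'C' x 6 -> '6C'
  i=19: run of 'A' x 12 -> '12A'

RLE = 1A3C9A6C12A


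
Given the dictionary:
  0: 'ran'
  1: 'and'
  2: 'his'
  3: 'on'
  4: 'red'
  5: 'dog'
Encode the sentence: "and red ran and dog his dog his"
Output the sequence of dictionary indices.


Look up each word in the dictionary:
  'and' -> 1
  'red' -> 4
  'ran' -> 0
  'and' -> 1
  'dog' -> 5
  'his' -> 2
  'dog' -> 5
  'his' -> 2

Encoded: [1, 4, 0, 1, 5, 2, 5, 2]


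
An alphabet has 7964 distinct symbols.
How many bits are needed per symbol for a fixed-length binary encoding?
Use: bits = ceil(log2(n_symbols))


log2(7964) = 12.9593
Bracket: 2^12 = 4096 < 7964 <= 2^13 = 8192
So ceil(log2(7964)) = 13

bits = ceil(log2(7964)) = ceil(12.9593) = 13 bits


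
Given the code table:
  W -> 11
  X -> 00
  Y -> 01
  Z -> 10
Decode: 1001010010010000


Decoding:
10 -> Z
01 -> Y
01 -> Y
00 -> X
10 -> Z
01 -> Y
00 -> X
00 -> X


Result: ZYYXZYXX


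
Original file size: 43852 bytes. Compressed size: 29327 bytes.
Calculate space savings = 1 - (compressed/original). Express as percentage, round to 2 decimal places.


ratio = compressed/original = 29327/43852 = 0.668772
savings = 1 - ratio = 1 - 0.668772 = 0.331228
as a percentage: 0.331228 * 100 = 33.12%

Space savings = 1 - 29327/43852 = 33.12%


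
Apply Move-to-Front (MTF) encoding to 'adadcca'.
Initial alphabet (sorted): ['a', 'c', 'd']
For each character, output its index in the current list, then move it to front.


MTF encoding:
'a': index 0 in ['a', 'c', 'd'] -> ['a', 'c', 'd']
'd': index 2 in ['a', 'c', 'd'] -> ['d', 'a', 'c']
'a': index 1 in ['d', 'a', 'c'] -> ['a', 'd', 'c']
'd': index 1 in ['a', 'd', 'c'] -> ['d', 'a', 'c']
'c': index 2 in ['d', 'a', 'c'] -> ['c', 'd', 'a']
'c': index 0 in ['c', 'd', 'a'] -> ['c', 'd', 'a']
'a': index 2 in ['c', 'd', 'a'] -> ['a', 'c', 'd']


Output: [0, 2, 1, 1, 2, 0, 2]


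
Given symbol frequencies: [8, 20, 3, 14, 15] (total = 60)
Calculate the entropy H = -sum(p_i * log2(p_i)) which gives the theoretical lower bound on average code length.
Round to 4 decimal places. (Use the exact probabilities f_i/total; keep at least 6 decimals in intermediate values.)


Per-symbol terms -p_i * log2(p_i) with p_i = f_i/60:
  p = 8/60 = 0.133333: log2(p) = -2.906891, -p*log2(p) = 0.387585
  p = 20/60 = 0.333333: log2(p) = -1.584963, -p*log2(p) = 0.528321
  p = 3/60 = 0.050000: log2(p) = -4.321928, -p*log2(p) = 0.216096
  p = 14/60 = 0.233333: log2(p) = -2.099536, -p*log2(p) = 0.489892
  p = 15/60 = 0.250000: log2(p) = -2.000000, -p*log2(p) = 0.500000
H = 0.387585 + 0.528321 + 0.216096 + 0.489892 + 0.500000 = 2.121894

H = 2.1219 bits/symbol


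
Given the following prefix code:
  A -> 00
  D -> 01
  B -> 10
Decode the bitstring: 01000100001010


Decoding step by step:
Bits 01 -> D
Bits 00 -> A
Bits 01 -> D
Bits 00 -> A
Bits 00 -> A
Bits 10 -> B
Bits 10 -> B


Decoded message: DADAABB


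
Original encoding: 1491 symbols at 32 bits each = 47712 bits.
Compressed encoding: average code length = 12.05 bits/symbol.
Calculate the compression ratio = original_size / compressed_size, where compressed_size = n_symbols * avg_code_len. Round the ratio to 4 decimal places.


original_size = n_symbols * orig_bits = 1491 * 32 = 47712 bits
compressed_size = n_symbols * avg_code_len = 1491 * 12.05 = 17966.55 bits
ratio = original_size / compressed_size = 47712 / 17966.55 = 2.6556

Compression ratio = 2.6556


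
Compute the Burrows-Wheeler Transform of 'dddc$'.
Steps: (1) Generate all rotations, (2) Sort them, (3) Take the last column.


Rotations (sorted):
  0: $dddc -> last char: c
  1: c$ddd -> last char: d
  2: dc$dd -> last char: d
  3: ddc$d -> last char: d
  4: dddc$ -> last char: $


BWT = cddd$


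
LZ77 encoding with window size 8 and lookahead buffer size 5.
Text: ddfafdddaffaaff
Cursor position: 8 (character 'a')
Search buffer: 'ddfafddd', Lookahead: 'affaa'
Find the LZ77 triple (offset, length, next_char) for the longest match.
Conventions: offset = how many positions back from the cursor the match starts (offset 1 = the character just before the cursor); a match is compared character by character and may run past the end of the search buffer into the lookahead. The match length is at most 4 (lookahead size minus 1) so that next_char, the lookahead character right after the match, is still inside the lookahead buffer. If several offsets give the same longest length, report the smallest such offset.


Try each offset into the search buffer:
  offset=1 (pos 7, char 'd'): match length 0
  offset=2 (pos 6, char 'd'): match length 0
  offset=3 (pos 5, char 'd'): match length 0
  offset=4 (pos 4, char 'f'): match length 0
  offset=5 (pos 3, char 'a'): match length 2
  offset=6 (pos 2, char 'f'): match length 0
  offset=7 (pos 1, char 'd'): match length 0
  offset=8 (pos 0, char 'd'): match length 0
Longest match has length 2 at offset 5.
next_char = character at position 8 + 2 = 10 -> 'f'

Best match: offset=5, length=2 (matching 'af' starting at position 3)
LZ77 triple: (5, 2, 'f')


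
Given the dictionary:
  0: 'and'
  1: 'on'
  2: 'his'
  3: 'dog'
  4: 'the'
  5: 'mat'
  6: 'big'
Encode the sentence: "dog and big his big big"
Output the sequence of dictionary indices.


Look up each word in the dictionary:
  'dog' -> 3
  'and' -> 0
  'big' -> 6
  'his' -> 2
  'big' -> 6
  'big' -> 6

Encoded: [3, 0, 6, 2, 6, 6]


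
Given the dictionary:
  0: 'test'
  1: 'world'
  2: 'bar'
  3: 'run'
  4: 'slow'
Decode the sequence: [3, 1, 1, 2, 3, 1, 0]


Look up each index in the dictionary:
  3 -> 'run'
  1 -> 'world'
  1 -> 'world'
  2 -> 'bar'
  3 -> 'run'
  1 -> 'world'
  0 -> 'test'

Decoded: "run world world bar run world test"


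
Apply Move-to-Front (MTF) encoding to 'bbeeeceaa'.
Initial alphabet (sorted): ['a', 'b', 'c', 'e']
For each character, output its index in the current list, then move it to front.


MTF encoding:
'b': index 1 in ['a', 'b', 'c', 'e'] -> ['b', 'a', 'c', 'e']
'b': index 0 in ['b', 'a', 'c', 'e'] -> ['b', 'a', 'c', 'e']
'e': index 3 in ['b', 'a', 'c', 'e'] -> ['e', 'b', 'a', 'c']
'e': index 0 in ['e', 'b', 'a', 'c'] -> ['e', 'b', 'a', 'c']
'e': index 0 in ['e', 'b', 'a', 'c'] -> ['e', 'b', 'a', 'c']
'c': index 3 in ['e', 'b', 'a', 'c'] -> ['c', 'e', 'b', 'a']
'e': index 1 in ['c', 'e', 'b', 'a'] -> ['e', 'c', 'b', 'a']
'a': index 3 in ['e', 'c', 'b', 'a'] -> ['a', 'e', 'c', 'b']
'a': index 0 in ['a', 'e', 'c', 'b'] -> ['a', 'e', 'c', 'b']


Output: [1, 0, 3, 0, 0, 3, 1, 3, 0]


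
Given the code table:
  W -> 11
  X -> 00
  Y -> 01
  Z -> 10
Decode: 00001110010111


Decoding:
00 -> X
00 -> X
11 -> W
10 -> Z
01 -> Y
01 -> Y
11 -> W


Result: XXWZYYW


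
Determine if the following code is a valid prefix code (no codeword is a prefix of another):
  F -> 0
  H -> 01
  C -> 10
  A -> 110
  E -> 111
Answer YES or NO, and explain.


Checking each pair (does one codeword prefix another?):
  F='0' vs H='01': prefix -- VIOLATION

NO -- this is NOT a valid prefix code. F (0) is a prefix of H (01).


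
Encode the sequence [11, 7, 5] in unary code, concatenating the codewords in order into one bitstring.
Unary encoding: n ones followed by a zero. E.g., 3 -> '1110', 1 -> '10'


Encode each number as n ones followed by a terminating 0:
  11 -> 111111111110 (12 bits)
  7 -> 11111110 (8 bits)
  5 -> 111110 (6 bits)
Total length = 12 + 8 + 6 = 26 bits.

Unary([11, 7, 5]) = 11111111111011111110111110 (26 bits)


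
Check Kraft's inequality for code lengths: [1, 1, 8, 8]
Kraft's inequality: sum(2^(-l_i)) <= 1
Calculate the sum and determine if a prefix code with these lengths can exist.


Sum = 2^(-1) + 2^(-1) + 2^(-8) + 2^(-8)
    = 0.5 + 0.5 + 0.00390625 + 0.00390625
    = 258/256 = 1.0078125
Since 1.0078125 > 1, Kraft's inequality is NOT satisfied.
A prefix code with these lengths CANNOT exist.

Kraft sum = 1.0078125. Not satisfied.


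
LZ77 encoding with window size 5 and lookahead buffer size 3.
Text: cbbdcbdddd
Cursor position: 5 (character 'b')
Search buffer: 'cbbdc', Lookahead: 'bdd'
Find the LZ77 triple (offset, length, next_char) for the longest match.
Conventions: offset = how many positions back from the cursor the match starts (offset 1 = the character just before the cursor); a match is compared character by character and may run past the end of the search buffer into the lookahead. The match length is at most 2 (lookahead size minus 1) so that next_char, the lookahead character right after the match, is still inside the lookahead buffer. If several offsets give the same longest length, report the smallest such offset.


Try each offset into the search buffer:
  offset=1 (pos 4, char 'c'): match length 0
  offset=2 (pos 3, char 'd'): match length 0
  offset=3 (pos 2, char 'b'): match length 2
  offset=4 (pos 1, char 'b'): match length 1
  offset=5 (pos 0, char 'c'): match length 0
Longest match has length 2 at offset 3.
next_char = character at position 5 + 2 = 7 -> 'd'

Best match: offset=3, length=2 (matching 'bd' starting at position 2)
LZ77 triple: (3, 2, 'd')


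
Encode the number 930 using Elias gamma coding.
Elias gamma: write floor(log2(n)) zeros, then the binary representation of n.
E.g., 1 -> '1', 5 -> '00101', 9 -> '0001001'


num_bits = floor(log2(930)) + 1 = 10
leading_zeros = num_bits - 1 = 9
binary(930) = 1110100010

Elias gamma(930) = '000000000' + '1110100010' = 0000000001110100010 (19 bits)


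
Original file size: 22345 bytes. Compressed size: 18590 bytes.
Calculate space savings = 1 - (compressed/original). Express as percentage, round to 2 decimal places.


ratio = compressed/original = 18590/22345 = 0.831953
savings = 1 - ratio = 1 - 0.831953 = 0.168047
as a percentage: 0.168047 * 100 = 16.8%

Space savings = 1 - 18590/22345 = 16.8%


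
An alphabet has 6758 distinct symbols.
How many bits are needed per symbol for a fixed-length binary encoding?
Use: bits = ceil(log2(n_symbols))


log2(6758) = 12.7224
Bracket: 2^12 = 4096 < 6758 <= 2^13 = 8192
So ceil(log2(6758)) = 13

bits = ceil(log2(6758)) = ceil(12.7224) = 13 bits


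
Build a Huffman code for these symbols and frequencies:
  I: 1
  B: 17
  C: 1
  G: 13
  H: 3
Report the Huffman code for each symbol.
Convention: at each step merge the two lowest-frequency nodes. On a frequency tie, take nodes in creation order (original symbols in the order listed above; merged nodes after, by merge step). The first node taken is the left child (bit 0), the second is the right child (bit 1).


Huffman tree construction:
Step 1: Merge I(1) + C(1) = 2
Step 2: Merge (I+C)(2) + H(3) = 5
Step 3: Merge ((I+C)+H)(5) + G(13) = 18
Step 4: Merge B(17) + (((I+C)+H)+G)(18) = 35
Read each symbol's code off the tree from the root (left child = 0, right child = 1).

Codes:
  I: 1000 (length 4)
  B: 0 (length 1)
  C: 1001 (length 4)
  G: 11 (length 2)
  H: 101 (length 3)
Average code length: 60/35 = 1.7143 bits/symbol


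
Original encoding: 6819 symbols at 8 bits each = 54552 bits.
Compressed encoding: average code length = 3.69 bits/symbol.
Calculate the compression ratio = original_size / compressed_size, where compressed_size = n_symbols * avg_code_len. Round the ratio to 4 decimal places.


original_size = n_symbols * orig_bits = 6819 * 8 = 54552 bits
compressed_size = n_symbols * avg_code_len = 6819 * 3.69 = 25162.11 bits
ratio = original_size / compressed_size = 54552 / 25162.11 = 2.168

Compression ratio = 2.168


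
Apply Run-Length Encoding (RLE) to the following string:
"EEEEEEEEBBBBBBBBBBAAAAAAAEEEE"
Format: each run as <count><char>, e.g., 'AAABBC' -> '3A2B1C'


Scanning runs left to right:
  i=0: run of 'E' x 8 -> '8E'
  i=8: run of 'B' x 10 -> '10B'
  i=18: run of 'A' x 7 -> '7A'
  i=25: run of 'E' x 4 -> '4E'

RLE = 8E10B7A4E


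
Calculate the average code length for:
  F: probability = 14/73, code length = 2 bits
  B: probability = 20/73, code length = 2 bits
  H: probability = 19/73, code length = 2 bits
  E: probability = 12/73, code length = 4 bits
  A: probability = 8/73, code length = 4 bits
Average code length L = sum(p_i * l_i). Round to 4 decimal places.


Weighted contributions p_i * l_i:
  F: (14/73) * 2 = 28/73
  B: (20/73) * 2 = 40/73
  H: (19/73) * 2 = 38/73
  E: (12/73) * 4 = 48/73
  A: (8/73) * 4 = 32/73
Sum = (28 + 40 + 38 + 48 + 32)/73 = 186/73

L = 186/73 = 2.5479 bits/symbol


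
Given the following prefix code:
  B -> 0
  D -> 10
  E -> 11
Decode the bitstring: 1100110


Decoding step by step:
Bits 11 -> E
Bits 0 -> B
Bits 0 -> B
Bits 11 -> E
Bits 0 -> B


Decoded message: EBBEB


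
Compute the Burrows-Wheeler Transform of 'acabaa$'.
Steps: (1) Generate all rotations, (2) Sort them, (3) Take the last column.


Rotations (sorted):
  0: $acabaa -> last char: a
  1: a$acaba -> last char: a
  2: aa$acab -> last char: b
  3: abaa$ac -> last char: c
  4: acabaa$ -> last char: $
  5: baa$aca -> last char: a
  6: cabaa$a -> last char: a


BWT = aabc$aa


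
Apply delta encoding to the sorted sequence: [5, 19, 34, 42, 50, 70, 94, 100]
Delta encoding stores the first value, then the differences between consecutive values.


First value: 5
Deltas:
  19 - 5 = 14
  34 - 19 = 15
  42 - 34 = 8
  50 - 42 = 8
  70 - 50 = 20
  94 - 70 = 24
  100 - 94 = 6


Delta encoded: [5, 14, 15, 8, 8, 20, 24, 6]


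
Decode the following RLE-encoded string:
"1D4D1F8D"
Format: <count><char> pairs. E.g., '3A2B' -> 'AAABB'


Expanding each <count><char> pair:
  1D -> 'D'
  4D -> 'DDDD'
  1F -> 'F'
  8D -> 'DDDDDDDD'

Decoded = DDDDDFDDDDDDDD


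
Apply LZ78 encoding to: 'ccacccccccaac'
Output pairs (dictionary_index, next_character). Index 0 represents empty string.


LZ78 encoding steps:
Dictionary: {0: ''}
Step 1: w='' (idx 0), next='c' -> output (0, 'c'), add 'c' as idx 1
Step 2: w='c' (idx 1), next='a' -> output (1, 'a'), add 'ca' as idx 2
Step 3: w='c' (idx 1), next='c' -> output (1, 'c'), add 'cc' as idx 3
Step 4: w='cc' (idx 3), next='c' -> output (3, 'c'), add 'ccc' as idx 4
Step 5: w='cc' (idx 3), next='a' -> output (3, 'a'), add 'cca' as idx 5
Step 6: w='' (idx 0), next='a' -> output (0, 'a'), add 'a' as idx 6
Step 7: w='c' (idx 1), end of input -> output (1, '')


Encoded: [(0, 'c'), (1, 'a'), (1, 'c'), (3, 'c'), (3, 'a'), (0, 'a'), (1, '')]


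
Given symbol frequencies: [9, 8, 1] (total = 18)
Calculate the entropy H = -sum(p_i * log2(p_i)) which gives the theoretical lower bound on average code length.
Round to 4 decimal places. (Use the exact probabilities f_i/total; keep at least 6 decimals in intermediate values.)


Per-symbol terms -p_i * log2(p_i) with p_i = f_i/18:
  p = 9/18 = 0.500000: log2(p) = -1.000000, -p*log2(p) = 0.500000
  p = 8/18 = 0.444444: log2(p) = -1.169925, -p*log2(p) = 0.519967
  p = 1/18 = 0.055556: log2(p) = -4.169925, -p*log2(p) = 0.231663
H = 0.500000 + 0.519967 + 0.231663 = 1.251630

H = 1.2516 bits/symbol


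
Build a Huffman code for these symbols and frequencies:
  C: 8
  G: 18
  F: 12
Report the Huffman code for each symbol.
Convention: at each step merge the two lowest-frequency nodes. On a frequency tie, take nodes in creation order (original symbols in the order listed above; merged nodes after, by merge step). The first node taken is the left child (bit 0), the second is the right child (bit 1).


Huffman tree construction:
Step 1: Merge C(8) + F(12) = 20
Step 2: Merge G(18) + (C+F)(20) = 38
Read each symbol's code off the tree from the root (left child = 0, right child = 1).

Codes:
  C: 10 (length 2)
  G: 0 (length 1)
  F: 11 (length 2)
Average code length: 58/38 = 1.5263 bits/symbol


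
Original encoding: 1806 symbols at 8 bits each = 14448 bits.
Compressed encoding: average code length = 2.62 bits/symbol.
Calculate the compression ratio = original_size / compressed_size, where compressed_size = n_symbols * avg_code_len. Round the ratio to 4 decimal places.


original_size = n_symbols * orig_bits = 1806 * 8 = 14448 bits
compressed_size = n_symbols * avg_code_len = 1806 * 2.62 = 4731.72 bits
ratio = original_size / compressed_size = 14448 / 4731.72 = 3.0534

Compression ratio = 3.0534


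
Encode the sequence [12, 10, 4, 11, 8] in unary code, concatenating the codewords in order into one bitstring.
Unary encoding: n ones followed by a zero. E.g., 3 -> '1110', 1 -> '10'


Encode each number as n ones followed by a terminating 0:
  12 -> 1111111111110 (13 bits)
  10 -> 11111111110 (11 bits)
  4 -> 11110 (5 bits)
  11 -> 111111111110 (12 bits)
  8 -> 111111110 (9 bits)
Total length = 13 + 11 + 5 + 12 + 9 = 50 bits.

Unary([12, 10, 4, 11, 8]) = 11111111111101111111111011110111111111110111111110 (50 bits)


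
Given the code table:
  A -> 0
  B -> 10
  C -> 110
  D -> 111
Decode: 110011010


Decoding:
110 -> C
0 -> A
110 -> C
10 -> B


Result: CACB


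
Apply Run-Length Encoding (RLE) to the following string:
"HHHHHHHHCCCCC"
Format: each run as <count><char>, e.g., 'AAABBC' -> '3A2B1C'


Scanning runs left to right:
  i=0: run of 'H' x 8 -> '8H'
  i=8: run of 'C' x 5 -> '5C'

RLE = 8H5C


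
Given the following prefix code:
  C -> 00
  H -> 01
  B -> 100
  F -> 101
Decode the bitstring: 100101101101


Decoding step by step:
Bits 100 -> B
Bits 101 -> F
Bits 101 -> F
Bits 101 -> F


Decoded message: BFFF


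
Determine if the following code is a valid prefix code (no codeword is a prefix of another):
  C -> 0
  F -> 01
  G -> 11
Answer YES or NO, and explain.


Checking each pair (does one codeword prefix another?):
  C='0' vs F='01': prefix -- VIOLATION

NO -- this is NOT a valid prefix code. C (0) is a prefix of F (01).


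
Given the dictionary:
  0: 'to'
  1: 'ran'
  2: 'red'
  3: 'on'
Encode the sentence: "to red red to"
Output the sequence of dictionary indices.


Look up each word in the dictionary:
  'to' -> 0
  'red' -> 2
  'red' -> 2
  'to' -> 0

Encoded: [0, 2, 2, 0]


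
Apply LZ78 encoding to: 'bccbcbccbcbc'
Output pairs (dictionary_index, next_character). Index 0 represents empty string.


LZ78 encoding steps:
Dictionary: {0: ''}
Step 1: w='' (idx 0), next='b' -> output (0, 'b'), add 'b' as idx 1
Step 2: w='' (idx 0), next='c' -> output (0, 'c'), add 'c' as idx 2
Step 3: w='c' (idx 2), next='b' -> output (2, 'b'), add 'cb' as idx 3
Step 4: w='cb' (idx 3), next='c' -> output (3, 'c'), add 'cbc' as idx 4
Step 5: w='cbc' (idx 4), next='b' -> output (4, 'b'), add 'cbcb' as idx 5
Step 6: w='c' (idx 2), end of input -> output (2, '')


Encoded: [(0, 'b'), (0, 'c'), (2, 'b'), (3, 'c'), (4, 'b'), (2, '')]


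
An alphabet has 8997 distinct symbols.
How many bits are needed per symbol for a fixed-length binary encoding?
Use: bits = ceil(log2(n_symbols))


log2(8997) = 13.1352
Bracket: 2^13 = 8192 < 8997 <= 2^14 = 16384
So ceil(log2(8997)) = 14

bits = ceil(log2(8997)) = ceil(13.1352) = 14 bits


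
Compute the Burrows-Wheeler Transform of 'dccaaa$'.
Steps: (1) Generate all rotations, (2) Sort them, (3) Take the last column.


Rotations (sorted):
  0: $dccaaa -> last char: a
  1: a$dccaa -> last char: a
  2: aa$dcca -> last char: a
  3: aaa$dcc -> last char: c
  4: caaa$dc -> last char: c
  5: ccaaa$d -> last char: d
  6: dccaaa$ -> last char: $


BWT = aaaccd$


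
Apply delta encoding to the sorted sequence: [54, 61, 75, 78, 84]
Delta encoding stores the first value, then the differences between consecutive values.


First value: 54
Deltas:
  61 - 54 = 7
  75 - 61 = 14
  78 - 75 = 3
  84 - 78 = 6


Delta encoded: [54, 7, 14, 3, 6]


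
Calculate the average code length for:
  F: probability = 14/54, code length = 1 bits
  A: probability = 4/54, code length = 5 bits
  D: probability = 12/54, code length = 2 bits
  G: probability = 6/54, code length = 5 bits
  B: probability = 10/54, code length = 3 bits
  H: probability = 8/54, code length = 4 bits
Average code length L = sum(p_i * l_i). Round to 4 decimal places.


Weighted contributions p_i * l_i:
  F: (14/54) * 1 = 14/54
  A: (4/54) * 5 = 20/54
  D: (12/54) * 2 = 24/54
  G: (6/54) * 5 = 30/54
  B: (10/54) * 3 = 30/54
  H: (8/54) * 4 = 32/54
Sum = (14 + 20 + 24 + 30 + 30 + 32)/54 = 150/54

L = 150/54 = 2.7778 bits/symbol


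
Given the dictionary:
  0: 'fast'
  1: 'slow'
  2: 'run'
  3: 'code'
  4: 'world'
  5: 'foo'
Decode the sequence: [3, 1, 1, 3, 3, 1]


Look up each index in the dictionary:
  3 -> 'code'
  1 -> 'slow'
  1 -> 'slow'
  3 -> 'code'
  3 -> 'code'
  1 -> 'slow'

Decoded: "code slow slow code code slow"


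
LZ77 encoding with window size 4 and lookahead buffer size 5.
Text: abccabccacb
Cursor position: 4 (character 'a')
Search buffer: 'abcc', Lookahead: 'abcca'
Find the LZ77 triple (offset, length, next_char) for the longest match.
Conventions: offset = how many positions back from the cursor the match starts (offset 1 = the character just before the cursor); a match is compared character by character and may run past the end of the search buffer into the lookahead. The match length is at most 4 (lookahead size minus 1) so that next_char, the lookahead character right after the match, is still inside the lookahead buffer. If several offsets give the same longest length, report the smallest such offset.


Try each offset into the search buffer:
  offset=1 (pos 3, char 'c'): match length 0
  offset=2 (pos 2, char 'c'): match length 0
  offset=3 (pos 1, char 'b'): match length 0
  offset=4 (pos 0, char 'a'): match length 4
Longest match has length 4 at offset 4.
next_char = character at position 4 + 4 = 8 -> 'a'

Best match: offset=4, length=4 (matching 'abcc' starting at position 0)
LZ77 triple: (4, 4, 'a')


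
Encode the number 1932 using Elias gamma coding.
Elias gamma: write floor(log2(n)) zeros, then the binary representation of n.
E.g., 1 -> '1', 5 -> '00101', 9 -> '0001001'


num_bits = floor(log2(1932)) + 1 = 11
leading_zeros = num_bits - 1 = 10
binary(1932) = 11110001100

Elias gamma(1932) = '0000000000' + '11110001100' = 000000000011110001100 (21 bits)


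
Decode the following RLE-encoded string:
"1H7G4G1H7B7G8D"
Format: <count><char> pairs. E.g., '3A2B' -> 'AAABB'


Expanding each <count><char> pair:
  1H -> 'H'
  7G -> 'GGGGGGG'
  4G -> 'GGGG'
  1H -> 'H'
  7B -> 'BBBBBBB'
  7G -> 'GGGGGGG'
  8D -> 'DDDDDDDD'

Decoded = HGGGGGGGGGGGHBBBBBBBGGGGGGGDDDDDDDD


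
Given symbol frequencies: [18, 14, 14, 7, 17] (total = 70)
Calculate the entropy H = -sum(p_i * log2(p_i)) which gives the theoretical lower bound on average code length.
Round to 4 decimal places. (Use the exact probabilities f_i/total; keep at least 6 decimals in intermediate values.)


Per-symbol terms -p_i * log2(p_i) with p_i = f_i/70:
  p = 18/70 = 0.257143: log2(p) = -1.959358, -p*log2(p) = 0.503835
  p = 14/70 = 0.200000: log2(p) = -2.321928, -p*log2(p) = 0.464386
  p = 14/70 = 0.200000: log2(p) = -2.321928, -p*log2(p) = 0.464386
  p = 7/70 = 0.100000: log2(p) = -3.321928, -p*log2(p) = 0.332193
  p = 17/70 = 0.242857: log2(p) = -2.041820, -p*log2(p) = 0.495871
H = 0.503835 + 0.464386 + 0.464386 + 0.332193 + 0.495871 = 2.260671

H = 2.2607 bits/symbol


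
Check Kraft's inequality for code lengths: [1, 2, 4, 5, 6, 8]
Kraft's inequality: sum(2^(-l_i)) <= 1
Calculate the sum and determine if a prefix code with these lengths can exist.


Sum = 2^(-1) + 2^(-2) + 2^(-4) + 2^(-5) + 2^(-6) + 2^(-8)
    = 0.5 + 0.25 + 0.0625 + 0.03125 + 0.015625 + 0.00390625
    = 221/256 = 0.86328125
Since 0.86328125 <= 1, Kraft's inequality IS satisfied.
A prefix code with these lengths CAN exist.

Kraft sum = 0.86328125. Satisfied.


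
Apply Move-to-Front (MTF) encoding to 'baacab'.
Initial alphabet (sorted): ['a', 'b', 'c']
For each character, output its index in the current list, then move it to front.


MTF encoding:
'b': index 1 in ['a', 'b', 'c'] -> ['b', 'a', 'c']
'a': index 1 in ['b', 'a', 'c'] -> ['a', 'b', 'c']
'a': index 0 in ['a', 'b', 'c'] -> ['a', 'b', 'c']
'c': index 2 in ['a', 'b', 'c'] -> ['c', 'a', 'b']
'a': index 1 in ['c', 'a', 'b'] -> ['a', 'c', 'b']
'b': index 2 in ['a', 'c', 'b'] -> ['b', 'a', 'c']


Output: [1, 1, 0, 2, 1, 2]
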